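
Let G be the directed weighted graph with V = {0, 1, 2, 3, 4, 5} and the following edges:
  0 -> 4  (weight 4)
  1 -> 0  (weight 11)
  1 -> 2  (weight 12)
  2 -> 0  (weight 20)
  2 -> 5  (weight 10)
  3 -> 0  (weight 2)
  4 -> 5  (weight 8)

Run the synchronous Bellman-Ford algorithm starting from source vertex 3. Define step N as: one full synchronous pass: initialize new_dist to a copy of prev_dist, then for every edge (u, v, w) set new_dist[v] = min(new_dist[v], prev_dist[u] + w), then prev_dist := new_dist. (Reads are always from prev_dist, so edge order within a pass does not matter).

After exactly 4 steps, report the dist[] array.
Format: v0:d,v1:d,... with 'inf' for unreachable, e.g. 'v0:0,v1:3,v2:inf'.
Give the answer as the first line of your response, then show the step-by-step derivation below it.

v0:2,v1:inf,v2:inf,v3:0,v4:6,v5:14

step 1: dist = v0:2,v1:inf,v2:inf,v3:0,v4:inf,v5:inf
step 2: dist = v0:2,v1:inf,v2:inf,v3:0,v4:6,v5:inf
step 3: dist = v0:2,v1:inf,v2:inf,v3:0,v4:6,v5:14
step 4: dist = v0:2,v1:inf,v2:inf,v3:0,v4:6,v5:14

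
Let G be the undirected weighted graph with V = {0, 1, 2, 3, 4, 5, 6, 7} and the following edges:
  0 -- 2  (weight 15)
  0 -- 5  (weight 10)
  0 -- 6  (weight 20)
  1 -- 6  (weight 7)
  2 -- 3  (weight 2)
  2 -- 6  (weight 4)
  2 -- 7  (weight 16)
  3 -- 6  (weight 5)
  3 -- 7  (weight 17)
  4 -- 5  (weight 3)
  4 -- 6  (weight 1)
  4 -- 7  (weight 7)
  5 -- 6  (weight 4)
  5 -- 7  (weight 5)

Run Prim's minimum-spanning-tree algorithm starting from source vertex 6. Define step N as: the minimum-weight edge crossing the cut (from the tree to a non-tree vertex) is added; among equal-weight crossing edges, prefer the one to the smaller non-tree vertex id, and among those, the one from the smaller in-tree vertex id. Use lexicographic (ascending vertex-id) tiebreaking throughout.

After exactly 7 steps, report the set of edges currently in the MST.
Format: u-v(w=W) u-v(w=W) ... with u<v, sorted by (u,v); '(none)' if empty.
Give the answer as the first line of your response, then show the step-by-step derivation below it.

0-5(w=10) 1-6(w=7) 2-3(w=2) 2-6(w=4) 4-5(w=3) 4-6(w=1) 5-7(w=5)

step 1: add edge 4-6 (w=1); MST = {4-6(w=1)}
step 2: add edge 4-5 (w=3); MST = {4-5(w=3) 4-6(w=1)}
step 3: add edge 2-6 (w=4); MST = {2-6(w=4) 4-5(w=3) 4-6(w=1)}
step 4: add edge 2-3 (w=2); MST = {2-3(w=2) 2-6(w=4) 4-5(w=3) 4-6(w=1)}
step 5: add edge 5-7 (w=5); MST = {2-3(w=2) 2-6(w=4) 4-5(w=3) 4-6(w=1) 5-7(w=5)}
step 6: add edge 1-6 (w=7); MST = {1-6(w=7) 2-3(w=2) 2-6(w=4) 4-5(w=3) 4-6(w=1) 5-7(w=5)}
step 7: add edge 0-5 (w=10); MST = {0-5(w=10) 1-6(w=7) 2-3(w=2) 2-6(w=4) 4-5(w=3) 4-6(w=1) 5-7(w=5)}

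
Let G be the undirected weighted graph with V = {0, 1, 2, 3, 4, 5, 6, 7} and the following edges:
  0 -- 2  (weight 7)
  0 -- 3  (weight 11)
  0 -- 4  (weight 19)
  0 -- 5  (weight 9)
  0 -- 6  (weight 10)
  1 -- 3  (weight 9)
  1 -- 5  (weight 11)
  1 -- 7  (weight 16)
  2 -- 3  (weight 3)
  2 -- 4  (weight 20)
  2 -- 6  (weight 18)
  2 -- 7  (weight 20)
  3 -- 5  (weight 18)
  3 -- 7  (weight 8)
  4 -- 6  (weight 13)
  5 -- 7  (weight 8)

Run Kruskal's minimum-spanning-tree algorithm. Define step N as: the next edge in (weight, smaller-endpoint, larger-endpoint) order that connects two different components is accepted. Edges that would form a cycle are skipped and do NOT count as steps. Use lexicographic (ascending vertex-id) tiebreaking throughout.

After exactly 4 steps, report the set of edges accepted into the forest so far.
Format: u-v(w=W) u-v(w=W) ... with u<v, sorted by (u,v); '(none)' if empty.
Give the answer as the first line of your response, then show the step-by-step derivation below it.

0-2(w=7) 2-3(w=3) 3-7(w=8) 5-7(w=8)

step 1: add edge 2-3 (w=3); MST = {2-3(w=3)}
step 2: add edge 0-2 (w=7); MST = {0-2(w=7) 2-3(w=3)}
step 3: add edge 3-7 (w=8); MST = {0-2(w=7) 2-3(w=3) 3-7(w=8)}
step 4: add edge 5-7 (w=8); MST = {0-2(w=7) 2-3(w=3) 3-7(w=8) 5-7(w=8)}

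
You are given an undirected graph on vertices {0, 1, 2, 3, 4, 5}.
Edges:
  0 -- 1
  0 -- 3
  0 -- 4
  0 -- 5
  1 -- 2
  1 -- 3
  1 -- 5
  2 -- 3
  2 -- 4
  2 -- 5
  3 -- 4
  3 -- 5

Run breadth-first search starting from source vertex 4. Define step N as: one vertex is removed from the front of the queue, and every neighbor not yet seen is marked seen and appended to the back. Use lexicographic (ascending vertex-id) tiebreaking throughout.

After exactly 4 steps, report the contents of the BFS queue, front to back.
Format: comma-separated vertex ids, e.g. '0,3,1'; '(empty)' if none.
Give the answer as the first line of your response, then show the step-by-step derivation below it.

1,5

step 1: dequeue 4; queue=[0,2,3]; order=4
step 2: dequeue 0; queue=[2,3,1,5]; order=4,0
step 3: dequeue 2; queue=[3,1,5]; order=4,0,2
step 4: dequeue 3; queue=[1,5]; order=4,0,2,3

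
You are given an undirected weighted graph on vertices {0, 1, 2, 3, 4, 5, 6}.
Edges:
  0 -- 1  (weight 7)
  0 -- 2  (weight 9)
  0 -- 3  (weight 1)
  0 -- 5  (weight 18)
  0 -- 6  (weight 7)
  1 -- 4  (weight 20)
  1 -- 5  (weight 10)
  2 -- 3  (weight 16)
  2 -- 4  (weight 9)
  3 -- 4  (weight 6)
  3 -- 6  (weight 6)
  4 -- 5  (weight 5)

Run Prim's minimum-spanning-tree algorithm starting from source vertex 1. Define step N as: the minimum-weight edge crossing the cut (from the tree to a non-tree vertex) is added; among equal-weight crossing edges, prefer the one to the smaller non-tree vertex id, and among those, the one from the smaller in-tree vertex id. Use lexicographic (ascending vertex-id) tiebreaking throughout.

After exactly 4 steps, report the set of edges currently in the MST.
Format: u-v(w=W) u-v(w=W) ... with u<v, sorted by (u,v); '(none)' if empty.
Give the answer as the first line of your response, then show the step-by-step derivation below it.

0-1(w=7) 0-3(w=1) 3-4(w=6) 4-5(w=5)

step 1: add edge 0-1 (w=7); MST = {0-1(w=7)}
step 2: add edge 0-3 (w=1); MST = {0-1(w=7) 0-3(w=1)}
step 3: add edge 3-4 (w=6); MST = {0-1(w=7) 0-3(w=1) 3-4(w=6)}
step 4: add edge 4-5 (w=5); MST = {0-1(w=7) 0-3(w=1) 3-4(w=6) 4-5(w=5)}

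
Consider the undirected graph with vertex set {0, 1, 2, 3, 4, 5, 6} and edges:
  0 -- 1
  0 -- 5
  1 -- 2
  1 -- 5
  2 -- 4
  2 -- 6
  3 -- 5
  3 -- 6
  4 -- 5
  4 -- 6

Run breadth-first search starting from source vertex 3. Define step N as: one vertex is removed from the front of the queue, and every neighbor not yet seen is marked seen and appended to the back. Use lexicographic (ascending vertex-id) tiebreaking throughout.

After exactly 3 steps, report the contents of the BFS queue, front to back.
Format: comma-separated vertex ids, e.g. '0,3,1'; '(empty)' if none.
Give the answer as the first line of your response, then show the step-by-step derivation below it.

0,1,4,2

step 1: dequeue 3; queue=[5,6]; order=3
step 2: dequeue 5; queue=[6,0,1,4]; order=3,5
step 3: dequeue 6; queue=[0,1,4,2]; order=3,5,6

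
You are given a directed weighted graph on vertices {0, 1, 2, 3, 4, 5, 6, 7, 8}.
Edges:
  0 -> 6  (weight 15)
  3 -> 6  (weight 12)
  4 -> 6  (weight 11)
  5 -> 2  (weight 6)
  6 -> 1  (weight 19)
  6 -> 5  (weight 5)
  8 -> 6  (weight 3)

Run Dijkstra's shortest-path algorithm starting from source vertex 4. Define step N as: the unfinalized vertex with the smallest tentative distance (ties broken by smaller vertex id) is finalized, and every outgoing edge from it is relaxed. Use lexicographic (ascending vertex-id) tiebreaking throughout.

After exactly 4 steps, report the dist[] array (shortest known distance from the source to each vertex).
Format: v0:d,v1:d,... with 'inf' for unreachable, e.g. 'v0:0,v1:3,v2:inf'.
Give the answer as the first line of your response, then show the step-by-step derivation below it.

v0:inf,v1:30,v2:22,v3:inf,v4:0,v5:16,v6:11,v7:inf,v8:inf

step 1: dist = v0:inf,v1:inf,v2:inf,v3:inf,v4:0,v5:inf,v6:11,v7:inf,v8:inf
step 2: dist = v0:inf,v1:30,v2:inf,v3:inf,v4:0,v5:16,v6:11,v7:inf,v8:inf
step 3: dist = v0:inf,v1:30,v2:22,v3:inf,v4:0,v5:16,v6:11,v7:inf,v8:inf
step 4: dist = v0:inf,v1:30,v2:22,v3:inf,v4:0,v5:16,v6:11,v7:inf,v8:inf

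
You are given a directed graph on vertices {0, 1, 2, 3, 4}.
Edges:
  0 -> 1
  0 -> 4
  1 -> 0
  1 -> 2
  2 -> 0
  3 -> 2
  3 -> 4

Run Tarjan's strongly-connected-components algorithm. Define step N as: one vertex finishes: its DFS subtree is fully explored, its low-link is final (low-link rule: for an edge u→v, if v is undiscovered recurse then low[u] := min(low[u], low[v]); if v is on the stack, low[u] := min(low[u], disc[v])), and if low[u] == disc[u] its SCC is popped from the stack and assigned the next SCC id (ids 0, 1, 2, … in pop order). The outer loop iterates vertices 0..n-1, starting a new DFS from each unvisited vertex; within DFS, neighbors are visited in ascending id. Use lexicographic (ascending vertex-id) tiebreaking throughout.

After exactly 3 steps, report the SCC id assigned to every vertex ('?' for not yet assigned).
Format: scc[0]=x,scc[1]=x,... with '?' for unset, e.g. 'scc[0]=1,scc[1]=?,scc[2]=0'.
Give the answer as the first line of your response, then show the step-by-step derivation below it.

scc[0]=?,scc[1]=?,scc[2]=?,scc[3]=?,scc[4]=0

step 1: low=(low[0]=0,low[1]=0,low[2]=0,low[3]=?,low[4]=?); scc=(scc[0]=?,scc[1]=?,scc[2]=?,scc[3]=?,scc[4]=?)
step 2: low=(low[0]=0,low[1]=0,low[2]=0,low[3]=?,low[4]=?); scc=(scc[0]=?,scc[1]=?,scc[2]=?,scc[3]=?,scc[4]=?)
step 3: low=(low[0]=0,low[1]=0,low[2]=0,low[3]=?,low[4]=3); scc=(scc[0]=?,scc[1]=?,scc[2]=?,scc[3]=?,scc[4]=0)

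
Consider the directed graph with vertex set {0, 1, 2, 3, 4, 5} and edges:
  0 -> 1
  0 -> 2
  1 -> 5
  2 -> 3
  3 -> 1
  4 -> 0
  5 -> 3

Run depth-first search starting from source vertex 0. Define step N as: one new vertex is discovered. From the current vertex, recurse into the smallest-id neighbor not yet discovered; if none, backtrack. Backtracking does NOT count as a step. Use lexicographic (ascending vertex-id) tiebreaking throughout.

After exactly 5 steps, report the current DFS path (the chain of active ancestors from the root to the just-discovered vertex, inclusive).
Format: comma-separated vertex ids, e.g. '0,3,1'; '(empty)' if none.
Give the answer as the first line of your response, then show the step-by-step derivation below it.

0,2

step 1: discover 0; path=0; order=0
step 2: discover 1; path=0>1; order=0,1
step 3: discover 5; path=0>1>5; order=0,1,5
step 4: discover 3; path=0>1>5>3; order=0,1,5,3
step 5: discover 2; path=0>2; order=0,1,5,3,2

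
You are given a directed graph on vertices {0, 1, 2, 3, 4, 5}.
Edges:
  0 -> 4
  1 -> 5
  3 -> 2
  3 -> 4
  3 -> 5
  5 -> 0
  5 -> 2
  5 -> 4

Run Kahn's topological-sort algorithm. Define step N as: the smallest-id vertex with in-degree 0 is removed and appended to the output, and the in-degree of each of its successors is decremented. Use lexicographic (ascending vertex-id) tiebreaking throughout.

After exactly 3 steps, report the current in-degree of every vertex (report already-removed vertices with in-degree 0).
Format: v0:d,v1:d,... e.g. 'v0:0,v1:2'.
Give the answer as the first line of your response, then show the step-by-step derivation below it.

v0:0,v1:0,v2:0,v3:0,v4:1,v5:0

step 1: output 1; order=[1]; indeg=(1,0,2,0,3,1)
step 2: output 3; order=[1,3]; indeg=(1,0,1,0,2,0)
step 3: output 5; order=[1,3,5]; indeg=(0,0,0,0,1,0)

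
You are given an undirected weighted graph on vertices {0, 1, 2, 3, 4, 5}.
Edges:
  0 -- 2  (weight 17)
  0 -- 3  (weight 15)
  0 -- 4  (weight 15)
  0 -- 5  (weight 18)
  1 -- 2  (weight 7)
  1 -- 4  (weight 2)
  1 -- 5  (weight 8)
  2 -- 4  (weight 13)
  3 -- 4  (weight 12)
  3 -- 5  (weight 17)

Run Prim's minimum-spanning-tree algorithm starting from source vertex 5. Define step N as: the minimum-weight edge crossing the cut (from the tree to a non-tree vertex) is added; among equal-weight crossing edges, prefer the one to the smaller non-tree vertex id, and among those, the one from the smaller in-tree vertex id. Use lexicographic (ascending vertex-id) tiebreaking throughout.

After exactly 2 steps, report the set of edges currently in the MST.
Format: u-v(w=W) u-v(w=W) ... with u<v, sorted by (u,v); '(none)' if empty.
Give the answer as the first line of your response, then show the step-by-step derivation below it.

1-4(w=2) 1-5(w=8)

step 1: add edge 1-5 (w=8); MST = {1-5(w=8)}
step 2: add edge 1-4 (w=2); MST = {1-4(w=2) 1-5(w=8)}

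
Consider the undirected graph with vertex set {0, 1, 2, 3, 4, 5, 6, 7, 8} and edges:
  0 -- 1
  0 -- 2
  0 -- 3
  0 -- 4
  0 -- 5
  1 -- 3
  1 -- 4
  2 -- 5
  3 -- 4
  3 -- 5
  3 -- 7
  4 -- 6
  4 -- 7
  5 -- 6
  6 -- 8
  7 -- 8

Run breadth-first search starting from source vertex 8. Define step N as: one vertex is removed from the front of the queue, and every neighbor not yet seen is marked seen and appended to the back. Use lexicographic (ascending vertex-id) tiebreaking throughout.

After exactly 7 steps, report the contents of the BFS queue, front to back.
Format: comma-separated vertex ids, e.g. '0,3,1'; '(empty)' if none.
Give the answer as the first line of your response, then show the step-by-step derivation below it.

1,2

step 1: dequeue 8; queue=[6,7]; order=8
step 2: dequeue 6; queue=[7,4,5]; order=8,6
step 3: dequeue 7; queue=[4,5,3]; order=8,6,7
step 4: dequeue 4; queue=[5,3,0,1]; order=8,6,7,4
step 5: dequeue 5; queue=[3,0,1,2]; order=8,6,7,4,5
step 6: dequeue 3; queue=[0,1,2]; order=8,6,7,4,5,3
step 7: dequeue 0; queue=[1,2]; order=8,6,7,4,5,3,0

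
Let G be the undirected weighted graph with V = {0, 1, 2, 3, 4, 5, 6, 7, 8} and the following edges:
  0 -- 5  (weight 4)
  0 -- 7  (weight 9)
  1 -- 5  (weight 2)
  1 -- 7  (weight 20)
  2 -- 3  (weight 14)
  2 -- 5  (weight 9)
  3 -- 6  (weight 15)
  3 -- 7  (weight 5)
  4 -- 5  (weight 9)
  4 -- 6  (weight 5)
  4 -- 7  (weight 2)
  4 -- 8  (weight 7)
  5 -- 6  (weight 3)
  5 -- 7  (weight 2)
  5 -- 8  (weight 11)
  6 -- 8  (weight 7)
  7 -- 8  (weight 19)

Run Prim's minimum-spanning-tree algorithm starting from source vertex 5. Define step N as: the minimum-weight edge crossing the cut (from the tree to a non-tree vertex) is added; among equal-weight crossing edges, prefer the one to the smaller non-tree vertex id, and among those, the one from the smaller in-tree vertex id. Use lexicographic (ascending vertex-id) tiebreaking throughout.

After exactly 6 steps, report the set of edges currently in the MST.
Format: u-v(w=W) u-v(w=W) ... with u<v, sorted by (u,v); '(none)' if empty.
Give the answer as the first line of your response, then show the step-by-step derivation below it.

0-5(w=4) 1-5(w=2) 3-7(w=5) 4-7(w=2) 5-6(w=3) 5-7(w=2)

step 1: add edge 1-5 (w=2); MST = {1-5(w=2)}
step 2: add edge 5-7 (w=2); MST = {1-5(w=2) 5-7(w=2)}
step 3: add edge 4-7 (w=2); MST = {1-5(w=2) 4-7(w=2) 5-7(w=2)}
step 4: add edge 5-6 (w=3); MST = {1-5(w=2) 4-7(w=2) 5-6(w=3) 5-7(w=2)}
step 5: add edge 0-5 (w=4); MST = {0-5(w=4) 1-5(w=2) 4-7(w=2) 5-6(w=3) 5-7(w=2)}
step 6: add edge 3-7 (w=5); MST = {0-5(w=4) 1-5(w=2) 3-7(w=5) 4-7(w=2) 5-6(w=3) 5-7(w=2)}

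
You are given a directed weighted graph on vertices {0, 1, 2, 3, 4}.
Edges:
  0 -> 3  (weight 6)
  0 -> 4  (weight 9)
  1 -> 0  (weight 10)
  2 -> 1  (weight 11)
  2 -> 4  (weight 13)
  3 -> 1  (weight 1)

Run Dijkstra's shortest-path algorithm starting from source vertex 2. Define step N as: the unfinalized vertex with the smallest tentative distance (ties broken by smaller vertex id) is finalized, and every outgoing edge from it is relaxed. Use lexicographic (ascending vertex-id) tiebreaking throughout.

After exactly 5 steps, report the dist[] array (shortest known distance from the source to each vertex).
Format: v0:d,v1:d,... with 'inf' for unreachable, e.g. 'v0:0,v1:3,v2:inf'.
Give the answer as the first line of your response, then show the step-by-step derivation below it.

v0:21,v1:11,v2:0,v3:27,v4:13

step 1: dist = v0:inf,v1:11,v2:0,v3:inf,v4:13
step 2: dist = v0:21,v1:11,v2:0,v3:inf,v4:13
step 3: dist = v0:21,v1:11,v2:0,v3:inf,v4:13
step 4: dist = v0:21,v1:11,v2:0,v3:27,v4:13
step 5: dist = v0:21,v1:11,v2:0,v3:27,v4:13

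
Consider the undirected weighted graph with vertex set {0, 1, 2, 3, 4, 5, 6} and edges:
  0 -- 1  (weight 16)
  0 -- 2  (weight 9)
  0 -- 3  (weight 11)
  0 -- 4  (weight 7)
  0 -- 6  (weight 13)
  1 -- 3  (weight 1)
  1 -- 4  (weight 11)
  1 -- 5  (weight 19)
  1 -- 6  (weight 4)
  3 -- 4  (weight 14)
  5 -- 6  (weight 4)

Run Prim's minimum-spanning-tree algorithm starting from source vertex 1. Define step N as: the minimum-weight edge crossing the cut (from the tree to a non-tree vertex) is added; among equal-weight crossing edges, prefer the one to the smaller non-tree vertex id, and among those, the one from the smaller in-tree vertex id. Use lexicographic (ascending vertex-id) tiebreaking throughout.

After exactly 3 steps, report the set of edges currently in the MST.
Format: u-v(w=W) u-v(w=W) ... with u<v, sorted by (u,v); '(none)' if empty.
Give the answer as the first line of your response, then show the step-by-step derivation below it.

1-3(w=1) 1-6(w=4) 5-6(w=4)

step 1: add edge 1-3 (w=1); MST = {1-3(w=1)}
step 2: add edge 1-6 (w=4); MST = {1-3(w=1) 1-6(w=4)}
step 3: add edge 5-6 (w=4); MST = {1-3(w=1) 1-6(w=4) 5-6(w=4)}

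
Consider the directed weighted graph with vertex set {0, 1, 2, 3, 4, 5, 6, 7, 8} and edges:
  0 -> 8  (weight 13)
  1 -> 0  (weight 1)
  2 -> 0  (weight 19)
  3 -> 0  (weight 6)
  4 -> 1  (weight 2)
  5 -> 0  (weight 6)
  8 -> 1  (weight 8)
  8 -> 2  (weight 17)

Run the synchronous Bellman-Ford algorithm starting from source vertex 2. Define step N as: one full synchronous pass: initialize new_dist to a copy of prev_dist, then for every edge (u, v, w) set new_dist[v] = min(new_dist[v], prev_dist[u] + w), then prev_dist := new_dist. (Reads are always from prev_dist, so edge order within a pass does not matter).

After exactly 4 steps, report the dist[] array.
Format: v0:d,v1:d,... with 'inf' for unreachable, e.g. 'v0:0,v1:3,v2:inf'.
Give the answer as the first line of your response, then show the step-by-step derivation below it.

v0:19,v1:40,v2:0,v3:inf,v4:inf,v5:inf,v6:inf,v7:inf,v8:32

step 1: dist = v0:19,v1:inf,v2:0,v3:inf,v4:inf,v5:inf,v6:inf,v7:inf,v8:inf
step 2: dist = v0:19,v1:inf,v2:0,v3:inf,v4:inf,v5:inf,v6:inf,v7:inf,v8:32
step 3: dist = v0:19,v1:40,v2:0,v3:inf,v4:inf,v5:inf,v6:inf,v7:inf,v8:32
step 4: dist = v0:19,v1:40,v2:0,v3:inf,v4:inf,v5:inf,v6:inf,v7:inf,v8:32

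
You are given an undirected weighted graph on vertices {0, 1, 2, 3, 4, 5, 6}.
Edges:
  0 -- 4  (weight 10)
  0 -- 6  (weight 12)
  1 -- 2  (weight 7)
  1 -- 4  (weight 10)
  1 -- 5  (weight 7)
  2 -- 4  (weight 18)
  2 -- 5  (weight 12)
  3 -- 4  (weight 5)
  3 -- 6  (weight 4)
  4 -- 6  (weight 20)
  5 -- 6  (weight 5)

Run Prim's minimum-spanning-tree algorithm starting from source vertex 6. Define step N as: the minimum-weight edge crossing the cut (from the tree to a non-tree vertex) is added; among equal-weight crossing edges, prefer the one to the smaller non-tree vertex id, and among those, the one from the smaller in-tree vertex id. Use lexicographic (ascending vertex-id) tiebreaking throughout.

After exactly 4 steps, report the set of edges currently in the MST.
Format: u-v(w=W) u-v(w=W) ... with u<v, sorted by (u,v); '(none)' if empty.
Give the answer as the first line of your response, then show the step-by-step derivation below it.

1-5(w=7) 3-4(w=5) 3-6(w=4) 5-6(w=5)

step 1: add edge 3-6 (w=4); MST = {3-6(w=4)}
step 2: add edge 3-4 (w=5); MST = {3-4(w=5) 3-6(w=4)}
step 3: add edge 5-6 (w=5); MST = {3-4(w=5) 3-6(w=4) 5-6(w=5)}
step 4: add edge 1-5 (w=7); MST = {1-5(w=7) 3-4(w=5) 3-6(w=4) 5-6(w=5)}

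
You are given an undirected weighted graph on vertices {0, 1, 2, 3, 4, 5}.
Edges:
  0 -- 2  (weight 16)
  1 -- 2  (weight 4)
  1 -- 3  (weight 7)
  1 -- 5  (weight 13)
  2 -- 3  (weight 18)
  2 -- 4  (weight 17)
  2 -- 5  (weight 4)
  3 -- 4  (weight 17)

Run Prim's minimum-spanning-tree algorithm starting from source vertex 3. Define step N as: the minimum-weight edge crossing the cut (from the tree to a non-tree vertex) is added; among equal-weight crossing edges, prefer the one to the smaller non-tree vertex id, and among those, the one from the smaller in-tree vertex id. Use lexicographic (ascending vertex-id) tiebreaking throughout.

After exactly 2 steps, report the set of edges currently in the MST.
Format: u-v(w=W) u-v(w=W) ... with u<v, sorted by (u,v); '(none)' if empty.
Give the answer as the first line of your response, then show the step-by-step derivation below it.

1-2(w=4) 1-3(w=7)

step 1: add edge 1-3 (w=7); MST = {1-3(w=7)}
step 2: add edge 1-2 (w=4); MST = {1-2(w=4) 1-3(w=7)}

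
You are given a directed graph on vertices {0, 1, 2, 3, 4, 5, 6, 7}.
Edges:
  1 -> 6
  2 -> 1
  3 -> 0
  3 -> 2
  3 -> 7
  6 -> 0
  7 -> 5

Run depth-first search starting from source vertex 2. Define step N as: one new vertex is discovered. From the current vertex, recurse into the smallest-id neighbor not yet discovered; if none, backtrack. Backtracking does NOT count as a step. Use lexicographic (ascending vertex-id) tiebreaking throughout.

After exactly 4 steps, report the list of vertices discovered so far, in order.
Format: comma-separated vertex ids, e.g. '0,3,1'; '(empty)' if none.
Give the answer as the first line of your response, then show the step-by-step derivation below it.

2,1,6,0

step 1: discover 2; path=2; order=2
step 2: discover 1; path=2>1; order=2,1
step 3: discover 6; path=2>1>6; order=2,1,6
step 4: discover 0; path=2>1>6>0; order=2,1,6,0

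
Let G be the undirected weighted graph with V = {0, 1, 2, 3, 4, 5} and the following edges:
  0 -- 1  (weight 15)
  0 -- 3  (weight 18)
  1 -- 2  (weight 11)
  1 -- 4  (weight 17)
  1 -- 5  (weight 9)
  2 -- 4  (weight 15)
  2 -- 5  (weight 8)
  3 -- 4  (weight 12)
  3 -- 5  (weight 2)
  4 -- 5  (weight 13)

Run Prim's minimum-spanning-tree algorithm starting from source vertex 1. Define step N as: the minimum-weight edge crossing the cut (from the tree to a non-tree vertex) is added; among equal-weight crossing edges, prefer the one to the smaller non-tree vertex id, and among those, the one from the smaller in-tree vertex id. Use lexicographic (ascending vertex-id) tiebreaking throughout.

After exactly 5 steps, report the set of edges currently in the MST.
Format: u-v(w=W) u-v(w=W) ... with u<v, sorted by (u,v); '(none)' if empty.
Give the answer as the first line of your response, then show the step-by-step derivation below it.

0-1(w=15) 1-5(w=9) 2-5(w=8) 3-4(w=12) 3-5(w=2)

step 1: add edge 1-5 (w=9); MST = {1-5(w=9)}
step 2: add edge 3-5 (w=2); MST = {1-5(w=9) 3-5(w=2)}
step 3: add edge 2-5 (w=8); MST = {1-5(w=9) 2-5(w=8) 3-5(w=2)}
step 4: add edge 3-4 (w=12); MST = {1-5(w=9) 2-5(w=8) 3-4(w=12) 3-5(w=2)}
step 5: add edge 0-1 (w=15); MST = {0-1(w=15) 1-5(w=9) 2-5(w=8) 3-4(w=12) 3-5(w=2)}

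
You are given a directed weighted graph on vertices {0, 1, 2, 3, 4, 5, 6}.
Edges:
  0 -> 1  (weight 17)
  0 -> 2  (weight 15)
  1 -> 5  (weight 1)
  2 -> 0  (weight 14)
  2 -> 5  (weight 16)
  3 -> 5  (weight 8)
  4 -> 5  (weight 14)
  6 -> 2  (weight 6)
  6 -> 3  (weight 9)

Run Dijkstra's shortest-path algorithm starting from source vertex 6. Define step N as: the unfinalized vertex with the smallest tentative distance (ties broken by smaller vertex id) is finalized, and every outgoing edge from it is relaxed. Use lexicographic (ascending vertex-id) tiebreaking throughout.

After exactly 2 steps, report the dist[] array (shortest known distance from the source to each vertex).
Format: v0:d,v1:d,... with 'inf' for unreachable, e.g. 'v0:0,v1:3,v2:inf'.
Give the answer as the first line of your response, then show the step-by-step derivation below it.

v0:20,v1:inf,v2:6,v3:9,v4:inf,v5:22,v6:0

step 1: dist = v0:inf,v1:inf,v2:6,v3:9,v4:inf,v5:inf,v6:0
step 2: dist = v0:20,v1:inf,v2:6,v3:9,v4:inf,v5:22,v6:0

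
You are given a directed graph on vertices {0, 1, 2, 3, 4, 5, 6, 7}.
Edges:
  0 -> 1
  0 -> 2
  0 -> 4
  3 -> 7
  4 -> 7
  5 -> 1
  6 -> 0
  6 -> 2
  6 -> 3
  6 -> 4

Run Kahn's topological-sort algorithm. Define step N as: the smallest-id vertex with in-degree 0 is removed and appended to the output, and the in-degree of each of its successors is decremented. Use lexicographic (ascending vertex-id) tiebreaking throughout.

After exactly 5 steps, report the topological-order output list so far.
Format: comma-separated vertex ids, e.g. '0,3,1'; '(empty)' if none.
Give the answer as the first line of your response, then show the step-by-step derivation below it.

5,6,0,1,2

step 1: output 5; order=[5]; indeg=(1,1,2,1,2,0,0,2)
step 2: output 6; order=[5,6]; indeg=(0,1,1,0,1,0,0,2)
step 3: output 0; order=[5,6,0]; indeg=(0,0,0,0,0,0,0,2)
step 4: output 1; order=[5,6,0,1]; indeg=(0,0,0,0,0,0,0,2)
step 5: output 2; order=[5,6,0,1,2]; indeg=(0,0,0,0,0,0,0,2)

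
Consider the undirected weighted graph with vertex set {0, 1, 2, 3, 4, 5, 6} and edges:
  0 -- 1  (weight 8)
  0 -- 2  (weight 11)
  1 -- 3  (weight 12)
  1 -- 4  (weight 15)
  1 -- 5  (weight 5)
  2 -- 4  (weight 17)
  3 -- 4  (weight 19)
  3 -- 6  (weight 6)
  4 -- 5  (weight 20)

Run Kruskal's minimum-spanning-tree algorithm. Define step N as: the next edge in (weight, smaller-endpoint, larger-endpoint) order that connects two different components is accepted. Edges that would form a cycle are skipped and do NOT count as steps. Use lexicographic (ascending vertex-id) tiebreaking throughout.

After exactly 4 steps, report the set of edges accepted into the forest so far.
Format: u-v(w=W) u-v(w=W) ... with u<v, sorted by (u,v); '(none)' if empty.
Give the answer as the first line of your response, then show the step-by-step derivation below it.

0-1(w=8) 0-2(w=11) 1-5(w=5) 3-6(w=6)

step 1: add edge 1-5 (w=5); MST = {1-5(w=5)}
step 2: add edge 3-6 (w=6); MST = {1-5(w=5) 3-6(w=6)}
step 3: add edge 0-1 (w=8); MST = {0-1(w=8) 1-5(w=5) 3-6(w=6)}
step 4: add edge 0-2 (w=11); MST = {0-1(w=8) 0-2(w=11) 1-5(w=5) 3-6(w=6)}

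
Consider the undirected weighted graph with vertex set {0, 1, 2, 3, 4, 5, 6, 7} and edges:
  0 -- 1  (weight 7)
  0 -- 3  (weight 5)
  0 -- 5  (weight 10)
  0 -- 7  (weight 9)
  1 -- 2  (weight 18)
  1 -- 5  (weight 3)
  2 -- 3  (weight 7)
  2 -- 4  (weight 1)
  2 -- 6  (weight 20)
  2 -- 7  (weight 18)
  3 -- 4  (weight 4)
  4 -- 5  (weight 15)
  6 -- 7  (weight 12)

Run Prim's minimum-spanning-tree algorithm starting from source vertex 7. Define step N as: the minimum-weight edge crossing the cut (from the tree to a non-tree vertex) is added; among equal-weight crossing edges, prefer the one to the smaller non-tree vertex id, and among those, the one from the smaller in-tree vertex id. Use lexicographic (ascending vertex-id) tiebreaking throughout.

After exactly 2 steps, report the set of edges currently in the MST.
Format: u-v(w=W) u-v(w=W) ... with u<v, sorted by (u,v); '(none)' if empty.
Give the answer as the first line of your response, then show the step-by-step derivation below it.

0-3(w=5) 0-7(w=9)

step 1: add edge 0-7 (w=9); MST = {0-7(w=9)}
step 2: add edge 0-3 (w=5); MST = {0-3(w=5) 0-7(w=9)}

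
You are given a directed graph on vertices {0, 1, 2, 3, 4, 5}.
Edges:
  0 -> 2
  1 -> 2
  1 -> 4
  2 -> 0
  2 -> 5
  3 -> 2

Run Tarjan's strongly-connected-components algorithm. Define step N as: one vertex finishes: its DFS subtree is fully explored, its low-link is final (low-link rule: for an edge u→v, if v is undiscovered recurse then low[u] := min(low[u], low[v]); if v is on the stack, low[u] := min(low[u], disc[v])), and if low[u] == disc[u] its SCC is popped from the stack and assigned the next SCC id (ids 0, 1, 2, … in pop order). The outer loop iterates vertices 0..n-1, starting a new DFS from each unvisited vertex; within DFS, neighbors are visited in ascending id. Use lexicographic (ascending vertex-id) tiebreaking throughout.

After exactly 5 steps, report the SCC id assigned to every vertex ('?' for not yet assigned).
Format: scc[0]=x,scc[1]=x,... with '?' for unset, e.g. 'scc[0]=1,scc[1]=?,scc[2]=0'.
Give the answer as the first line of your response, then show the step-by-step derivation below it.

scc[0]=1,scc[1]=3,scc[2]=1,scc[3]=?,scc[4]=2,scc[5]=0

step 1: low=(low[0]=0,low[1]=?,low[2]=0,low[3]=?,low[4]=?,low[5]=2); scc=(scc[0]=?,scc[1]=?,scc[2]=?,scc[3]=?,scc[4]=?,scc[5]=0)
step 2: low=(low[0]=0,low[1]=?,low[2]=0,low[3]=?,low[4]=?,low[5]=2); scc=(scc[0]=?,scc[1]=?,scc[2]=?,scc[3]=?,scc[4]=?,scc[5]=0)
step 3: low=(low[0]=0,low[1]=?,low[2]=0,low[3]=?,low[4]=?,low[5]=2); scc=(scc[0]=1,scc[1]=?,scc[2]=1,scc[3]=?,scc[4]=?,scc[5]=0)
step 4: low=(low[0]=0,low[1]=3,low[2]=0,low[3]=?,low[4]=4,low[5]=2); scc=(scc[0]=1,scc[1]=?,scc[2]=1,scc[3]=?,scc[4]=2,scc[5]=0)
step 5: low=(low[0]=0,low[1]=3,low[2]=0,low[3]=?,low[4]=4,low[5]=2); scc=(scc[0]=1,scc[1]=3,scc[2]=1,scc[3]=?,scc[4]=2,scc[5]=0)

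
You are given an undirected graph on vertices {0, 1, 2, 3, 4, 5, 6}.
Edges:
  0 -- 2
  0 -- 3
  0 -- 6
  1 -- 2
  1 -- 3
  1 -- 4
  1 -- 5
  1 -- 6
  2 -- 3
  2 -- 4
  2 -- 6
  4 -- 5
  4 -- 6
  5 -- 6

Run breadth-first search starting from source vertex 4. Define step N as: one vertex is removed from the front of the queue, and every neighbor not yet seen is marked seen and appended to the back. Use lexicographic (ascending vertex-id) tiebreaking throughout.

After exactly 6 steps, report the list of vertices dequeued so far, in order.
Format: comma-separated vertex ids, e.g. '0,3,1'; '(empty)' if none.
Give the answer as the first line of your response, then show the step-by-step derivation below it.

4,1,2,5,6,3

step 1: dequeue 4; queue=[1,2,5,6]; order=4
step 2: dequeue 1; queue=[2,5,6,3]; order=4,1
step 3: dequeue 2; queue=[5,6,3,0]; order=4,1,2
step 4: dequeue 5; queue=[6,3,0]; order=4,1,2,5
step 5: dequeue 6; queue=[3,0]; order=4,1,2,5,6
step 6: dequeue 3; queue=[0]; order=4,1,2,5,6,3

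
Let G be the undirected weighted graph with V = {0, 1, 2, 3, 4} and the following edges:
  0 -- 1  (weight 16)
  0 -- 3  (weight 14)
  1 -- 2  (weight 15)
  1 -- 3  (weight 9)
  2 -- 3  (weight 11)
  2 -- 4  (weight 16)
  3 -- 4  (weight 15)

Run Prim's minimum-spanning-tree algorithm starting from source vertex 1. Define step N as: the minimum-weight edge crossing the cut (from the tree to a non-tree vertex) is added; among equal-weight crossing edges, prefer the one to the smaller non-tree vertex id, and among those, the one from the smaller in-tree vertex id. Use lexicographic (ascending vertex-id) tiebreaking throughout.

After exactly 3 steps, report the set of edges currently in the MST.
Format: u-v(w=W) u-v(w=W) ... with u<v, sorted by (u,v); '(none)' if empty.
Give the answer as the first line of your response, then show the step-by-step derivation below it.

0-3(w=14) 1-3(w=9) 2-3(w=11)

step 1: add edge 1-3 (w=9); MST = {1-3(w=9)}
step 2: add edge 2-3 (w=11); MST = {1-3(w=9) 2-3(w=11)}
step 3: add edge 0-3 (w=14); MST = {0-3(w=14) 1-3(w=9) 2-3(w=11)}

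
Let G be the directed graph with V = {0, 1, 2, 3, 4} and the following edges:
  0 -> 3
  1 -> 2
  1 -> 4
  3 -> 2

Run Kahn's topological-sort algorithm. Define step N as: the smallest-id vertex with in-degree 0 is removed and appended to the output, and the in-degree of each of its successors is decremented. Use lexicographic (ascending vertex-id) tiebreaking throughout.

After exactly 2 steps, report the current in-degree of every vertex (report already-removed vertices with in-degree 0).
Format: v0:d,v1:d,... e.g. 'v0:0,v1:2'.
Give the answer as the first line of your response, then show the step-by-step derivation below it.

v0:0,v1:0,v2:1,v3:0,v4:0

step 1: output 0; order=[0]; indeg=(0,0,2,0,1)
step 2: output 1; order=[0,1]; indeg=(0,0,1,0,0)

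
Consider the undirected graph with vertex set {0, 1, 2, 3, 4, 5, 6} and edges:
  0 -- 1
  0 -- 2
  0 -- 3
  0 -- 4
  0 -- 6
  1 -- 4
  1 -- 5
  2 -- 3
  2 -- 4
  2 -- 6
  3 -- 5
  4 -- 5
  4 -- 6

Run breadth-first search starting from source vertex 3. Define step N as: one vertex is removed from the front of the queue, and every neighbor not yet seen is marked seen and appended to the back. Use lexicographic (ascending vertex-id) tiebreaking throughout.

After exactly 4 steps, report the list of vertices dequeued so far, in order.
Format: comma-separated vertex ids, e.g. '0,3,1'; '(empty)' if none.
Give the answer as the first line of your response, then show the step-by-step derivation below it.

3,0,2,5

step 1: dequeue 3; queue=[0,2,5]; order=3
step 2: dequeue 0; queue=[2,5,1,4,6]; order=3,0
step 3: dequeue 2; queue=[5,1,4,6]; order=3,0,2
step 4: dequeue 5; queue=[1,4,6]; order=3,0,2,5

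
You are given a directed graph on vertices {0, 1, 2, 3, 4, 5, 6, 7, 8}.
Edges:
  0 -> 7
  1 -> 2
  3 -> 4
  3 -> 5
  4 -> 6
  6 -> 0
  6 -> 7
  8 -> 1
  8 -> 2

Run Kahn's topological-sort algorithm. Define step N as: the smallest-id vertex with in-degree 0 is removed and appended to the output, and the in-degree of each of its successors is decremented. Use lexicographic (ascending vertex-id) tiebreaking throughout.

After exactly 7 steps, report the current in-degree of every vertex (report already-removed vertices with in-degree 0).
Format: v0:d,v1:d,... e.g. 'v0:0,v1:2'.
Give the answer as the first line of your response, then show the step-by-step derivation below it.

v0:0,v1:0,v2:1,v3:0,v4:0,v5:0,v6:0,v7:0,v8:0

step 1: output 3; order=[3]; indeg=(1,1,2,0,0,0,1,2,0)
step 2: output 4; order=[3,4]; indeg=(1,1,2,0,0,0,0,2,0)
step 3: output 5; order=[3,4,5]; indeg=(1,1,2,0,0,0,0,2,0)
step 4: output 6; order=[3,4,5,6]; indeg=(0,1,2,0,0,0,0,1,0)
step 5: output 0; order=[3,4,5,6,0]; indeg=(0,1,2,0,0,0,0,0,0)
step 6: output 7; order=[3,4,5,6,0,7]; indeg=(0,1,2,0,0,0,0,0,0)
step 7: output 8; order=[3,4,5,6,0,7,8]; indeg=(0,0,1,0,0,0,0,0,0)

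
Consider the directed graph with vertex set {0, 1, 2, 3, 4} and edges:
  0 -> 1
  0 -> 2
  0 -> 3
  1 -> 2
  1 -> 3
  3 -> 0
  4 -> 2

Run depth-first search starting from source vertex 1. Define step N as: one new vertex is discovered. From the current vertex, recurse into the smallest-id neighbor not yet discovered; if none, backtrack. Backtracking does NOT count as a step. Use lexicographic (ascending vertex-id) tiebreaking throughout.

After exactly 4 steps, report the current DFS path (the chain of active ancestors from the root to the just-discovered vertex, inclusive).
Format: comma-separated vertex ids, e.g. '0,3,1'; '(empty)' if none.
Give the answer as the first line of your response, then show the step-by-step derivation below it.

1,3,0

step 1: discover 1; path=1; order=1
step 2: discover 2; path=1>2; order=1,2
step 3: discover 3; path=1>3; order=1,2,3
step 4: discover 0; path=1>3>0; order=1,2,3,0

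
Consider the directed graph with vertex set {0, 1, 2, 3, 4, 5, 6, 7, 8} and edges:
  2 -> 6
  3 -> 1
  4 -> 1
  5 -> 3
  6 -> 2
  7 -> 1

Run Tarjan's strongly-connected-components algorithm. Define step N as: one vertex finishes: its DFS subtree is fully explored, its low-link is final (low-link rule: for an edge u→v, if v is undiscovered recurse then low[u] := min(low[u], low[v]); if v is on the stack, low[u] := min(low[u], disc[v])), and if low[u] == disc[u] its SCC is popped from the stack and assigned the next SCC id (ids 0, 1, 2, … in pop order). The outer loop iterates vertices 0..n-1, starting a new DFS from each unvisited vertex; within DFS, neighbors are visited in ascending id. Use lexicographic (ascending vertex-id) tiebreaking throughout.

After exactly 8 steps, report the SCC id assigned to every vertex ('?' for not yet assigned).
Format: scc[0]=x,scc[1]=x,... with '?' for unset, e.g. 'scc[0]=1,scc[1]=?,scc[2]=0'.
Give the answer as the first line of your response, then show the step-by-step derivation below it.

scc[0]=0,scc[1]=1,scc[2]=2,scc[3]=3,scc[4]=4,scc[5]=5,scc[6]=2,scc[7]=6,scc[8]=?

step 1: low=(low[0]=0,low[1]=?,low[2]=?,low[3]=?,low[4]=?,low[5]=?,low[6]=?,low[7]=?,low[8]=?); scc=(scc[0]=0,scc[1]=?,scc[2]=?,scc[3]=?,scc[4]=?,scc[5]=?,scc[6]=?,scc[7]=?,scc[8]=?)
step 2: low=(low[0]=0,low[1]=1,low[2]=?,low[3]=?,low[4]=?,low[5]=?,low[6]=?,low[7]=?,low[8]=?); scc=(scc[0]=0,scc[1]=1,scc[2]=?,scc[3]=?,scc[4]=?,scc[5]=?,scc[6]=?,scc[7]=?,scc[8]=?)
step 3: low=(low[0]=0,low[1]=1,low[2]=2,low[3]=?,low[4]=?,low[5]=?,low[6]=2,low[7]=?,low[8]=?); scc=(scc[0]=0,scc[1]=1,scc[2]=?,scc[3]=?,scc[4]=?,scc[5]=?,scc[6]=?,scc[7]=?,scc[8]=?)
step 4: low=(low[0]=0,low[1]=1,low[2]=2,low[3]=?,low[4]=?,low[5]=?,low[6]=2,low[7]=?,low[8]=?); scc=(scc[0]=0,scc[1]=1,scc[2]=2,scc[3]=?,scc[4]=?,scc[5]=?,scc[6]=2,scc[7]=?,scc[8]=?)
step 5: low=(low[0]=0,low[1]=1,low[2]=2,low[3]=4,low[4]=?,low[5]=?,low[6]=2,low[7]=?,low[8]=?); scc=(scc[0]=0,scc[1]=1,scc[2]=2,scc[3]=3,scc[4]=?,scc[5]=?,scc[6]=2,scc[7]=?,scc[8]=?)
step 6: low=(low[0]=0,low[1]=1,low[2]=2,low[3]=4,low[4]=5,low[5]=?,low[6]=2,low[7]=?,low[8]=?); scc=(scc[0]=0,scc[1]=1,scc[2]=2,scc[3]=3,scc[4]=4,scc[5]=?,scc[6]=2,scc[7]=?,scc[8]=?)
step 7: low=(low[0]=0,low[1]=1,low[2]=2,low[3]=4,low[4]=5,low[5]=6,low[6]=2,low[7]=?,low[8]=?); scc=(scc[0]=0,scc[1]=1,scc[2]=2,scc[3]=3,scc[4]=4,scc[5]=5,scc[6]=2,scc[7]=?,scc[8]=?)
step 8: low=(low[0]=0,low[1]=1,low[2]=2,low[3]=4,low[4]=5,low[5]=6,low[6]=2,low[7]=7,low[8]=?); scc=(scc[0]=0,scc[1]=1,scc[2]=2,scc[3]=3,scc[4]=4,scc[5]=5,scc[6]=2,scc[7]=6,scc[8]=?)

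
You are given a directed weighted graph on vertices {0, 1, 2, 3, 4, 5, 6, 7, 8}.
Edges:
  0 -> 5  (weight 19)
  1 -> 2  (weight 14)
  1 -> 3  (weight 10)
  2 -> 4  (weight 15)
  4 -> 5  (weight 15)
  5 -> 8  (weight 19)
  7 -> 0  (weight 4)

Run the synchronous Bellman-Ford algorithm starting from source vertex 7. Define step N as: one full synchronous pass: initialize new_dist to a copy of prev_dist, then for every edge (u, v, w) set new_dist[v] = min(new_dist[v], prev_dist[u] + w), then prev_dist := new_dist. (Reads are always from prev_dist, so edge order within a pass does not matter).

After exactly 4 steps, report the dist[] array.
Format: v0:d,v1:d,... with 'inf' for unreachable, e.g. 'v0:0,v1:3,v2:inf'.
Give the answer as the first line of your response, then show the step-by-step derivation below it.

v0:4,v1:inf,v2:inf,v3:inf,v4:inf,v5:23,v6:inf,v7:0,v8:42

step 1: dist = v0:4,v1:inf,v2:inf,v3:inf,v4:inf,v5:inf,v6:inf,v7:0,v8:inf
step 2: dist = v0:4,v1:inf,v2:inf,v3:inf,v4:inf,v5:23,v6:inf,v7:0,v8:inf
step 3: dist = v0:4,v1:inf,v2:inf,v3:inf,v4:inf,v5:23,v6:inf,v7:0,v8:42
step 4: dist = v0:4,v1:inf,v2:inf,v3:inf,v4:inf,v5:23,v6:inf,v7:0,v8:42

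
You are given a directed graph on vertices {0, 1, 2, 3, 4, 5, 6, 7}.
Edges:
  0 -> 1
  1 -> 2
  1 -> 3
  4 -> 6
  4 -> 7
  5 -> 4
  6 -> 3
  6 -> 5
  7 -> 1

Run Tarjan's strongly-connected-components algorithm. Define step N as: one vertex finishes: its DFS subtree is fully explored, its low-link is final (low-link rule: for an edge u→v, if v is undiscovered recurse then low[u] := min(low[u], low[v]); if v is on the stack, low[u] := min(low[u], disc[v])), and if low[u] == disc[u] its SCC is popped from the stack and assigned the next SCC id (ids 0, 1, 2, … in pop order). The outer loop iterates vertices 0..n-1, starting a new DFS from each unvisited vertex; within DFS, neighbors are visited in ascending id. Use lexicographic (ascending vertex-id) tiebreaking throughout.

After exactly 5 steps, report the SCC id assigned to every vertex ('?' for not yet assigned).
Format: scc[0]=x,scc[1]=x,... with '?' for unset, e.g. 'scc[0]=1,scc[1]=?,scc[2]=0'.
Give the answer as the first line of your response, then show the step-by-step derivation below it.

scc[0]=3,scc[1]=2,scc[2]=0,scc[3]=1,scc[4]=?,scc[5]=?,scc[6]=?,scc[7]=?

step 1: low=(low[0]=0,low[1]=1,low[2]=2,low[3]=?,low[4]=?,low[5]=?,low[6]=?,low[7]=?); scc=(scc[0]=?,scc[1]=?,scc[2]=0,scc[3]=?,scc[4]=?,scc[5]=?,scc[6]=?,scc[7]=?)
step 2: low=(low[0]=0,low[1]=1,low[2]=2,low[3]=3,low[4]=?,low[5]=?,low[6]=?,low[7]=?); scc=(scc[0]=?,scc[1]=?,scc[2]=0,scc[3]=1,scc[4]=?,scc[5]=?,scc[6]=?,scc[7]=?)
step 3: low=(low[0]=0,low[1]=1,low[2]=2,low[3]=3,low[4]=?,low[5]=?,low[6]=?,low[7]=?); scc=(scc[0]=?,scc[1]=2,scc[2]=0,scc[3]=1,scc[4]=?,scc[5]=?,scc[6]=?,scc[7]=?)
step 4: low=(low[0]=0,low[1]=1,low[2]=2,low[3]=3,low[4]=?,low[5]=?,low[6]=?,low[7]=?); scc=(scc[0]=3,scc[1]=2,scc[2]=0,scc[3]=1,scc[4]=?,scc[5]=?,scc[6]=?,scc[7]=?)
step 5: low=(low[0]=0,low[1]=1,low[2]=2,low[3]=3,low[4]=4,low[5]=4,low[6]=5,low[7]=?); scc=(scc[0]=3,scc[1]=2,scc[2]=0,scc[3]=1,scc[4]=?,scc[5]=?,scc[6]=?,scc[7]=?)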